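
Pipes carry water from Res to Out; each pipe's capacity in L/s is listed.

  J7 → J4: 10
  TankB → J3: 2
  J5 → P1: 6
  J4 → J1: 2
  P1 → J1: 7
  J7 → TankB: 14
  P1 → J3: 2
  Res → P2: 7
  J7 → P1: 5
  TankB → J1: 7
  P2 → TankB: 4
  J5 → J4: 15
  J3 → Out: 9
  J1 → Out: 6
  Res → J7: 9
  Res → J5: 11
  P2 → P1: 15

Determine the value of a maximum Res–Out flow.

Augment Res→J7→P1→J3→Out: bottleneck 2, flow now 2.
Augment Res→J7→P1→J1→Out: bottleneck 3, flow now 5.
Augment Res→J7→TankB→J3→Out: bottleneck 2, flow now 7.
Augment Res→J7→TankB→J1→Out: bottleneck 2, flow now 9.
Augment Res→P2→P1→J1→Out: bottleneck 1, flow now 10.
No augmenting path remains; maximum flow = 10.
In the residual graph, reachable from Res: {Res, J7, P2, J5, P1, TankB, J4, J1}.
Min-cut edges: P1→J3 (2), TankB→J3 (2), J1→Out (6); capacity 2 + 2 + 6 = 10.
This cut is saturated, so no flow can exceed 10.

10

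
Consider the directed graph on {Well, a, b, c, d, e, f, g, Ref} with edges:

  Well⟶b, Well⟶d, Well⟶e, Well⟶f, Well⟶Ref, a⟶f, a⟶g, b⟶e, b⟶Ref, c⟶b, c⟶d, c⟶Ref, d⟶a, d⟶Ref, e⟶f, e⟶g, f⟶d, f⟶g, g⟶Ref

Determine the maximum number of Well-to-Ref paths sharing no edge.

Assign every edge capacity 1; by Menger, the answer equals the max flow.
Path Well→Ref (+1); total 1.
Path Well→b→Ref (+1); total 2.
Path Well→d→Ref (+1); total 3.
Path Well→e→g→Ref (+1); total 4.
No residual Well→Ref path; max flow = 4.
Certifying cut of size 4: {Well→Ref, Well→b, d→Ref, g→Ref}.

4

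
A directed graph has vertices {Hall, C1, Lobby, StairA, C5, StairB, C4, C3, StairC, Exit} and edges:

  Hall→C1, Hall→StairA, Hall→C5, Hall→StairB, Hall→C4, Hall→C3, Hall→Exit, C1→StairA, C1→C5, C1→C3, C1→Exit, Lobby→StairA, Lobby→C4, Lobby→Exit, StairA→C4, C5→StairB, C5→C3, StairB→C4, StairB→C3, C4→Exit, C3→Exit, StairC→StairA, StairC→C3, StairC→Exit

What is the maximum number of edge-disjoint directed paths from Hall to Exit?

4

Assign every edge capacity 1; by Menger, the answer equals the max flow.
Path Hall→Exit (+1); total 1.
Path Hall→C1→Exit (+1); total 2.
Path Hall→C4→Exit (+1); total 3.
Path Hall→C3→Exit (+1); total 4.
No residual Hall→Exit path; max flow = 4.
Certifying cut of size 4: {C3→Exit, C4→Exit, Hall→C1, Hall→Exit}.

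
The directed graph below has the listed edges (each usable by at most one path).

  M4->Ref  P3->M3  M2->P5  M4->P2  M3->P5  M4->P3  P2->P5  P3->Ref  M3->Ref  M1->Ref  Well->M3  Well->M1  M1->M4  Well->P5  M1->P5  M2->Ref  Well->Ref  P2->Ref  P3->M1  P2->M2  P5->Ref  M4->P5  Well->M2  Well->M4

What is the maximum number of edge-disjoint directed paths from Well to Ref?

6

Assign every edge capacity 1; by Menger, the answer equals the max flow.
Path Well→Ref (+1); total 1.
Path Well→M4→Ref (+1); total 2.
Path Well→M3→Ref (+1); total 3.
Path Well→M1→Ref (+1); total 4.
Path Well→M2→Ref (+1); total 5.
Path Well→P5→Ref (+1); total 6.
No residual Well→Ref path; max flow = 6.
Certifying cut of size 6: {Well→M1, Well→M2, Well→M3, Well→M4, Well→P5, Well→Ref}.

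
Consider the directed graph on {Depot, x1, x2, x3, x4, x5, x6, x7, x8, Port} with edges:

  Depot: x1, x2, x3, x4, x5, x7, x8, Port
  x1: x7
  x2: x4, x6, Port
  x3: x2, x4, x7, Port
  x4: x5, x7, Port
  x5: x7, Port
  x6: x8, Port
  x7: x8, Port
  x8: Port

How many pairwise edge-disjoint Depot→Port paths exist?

7

Assign every edge capacity 1; by Menger, the answer equals the max flow.
Path Depot→Port (+1); total 1.
Path Depot→x2→Port (+1); total 2.
Path Depot→x3→Port (+1); total 3.
Path Depot→x4→Port (+1); total 4.
Path Depot→x5→Port (+1); total 5.
Path Depot→x7→Port (+1); total 6.
Path Depot→x8→Port (+1); total 7.
No residual Depot→Port path; max flow = 7.
Certifying cut of size 7: {Depot→Port, Depot→x2, Depot→x3, Depot→x4, Depot→x5, x7→Port, x8→Port}.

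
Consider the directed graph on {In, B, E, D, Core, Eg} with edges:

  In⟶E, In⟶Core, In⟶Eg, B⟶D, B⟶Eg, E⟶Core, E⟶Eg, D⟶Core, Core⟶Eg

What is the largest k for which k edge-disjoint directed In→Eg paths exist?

3

Assign every edge capacity 1; by Menger, the answer equals the max flow.
Path In→Eg (+1); total 1.
Path In→E→Eg (+1); total 2.
Path In→Core→Eg (+1); total 3.
No residual In→Eg path; max flow = 3.
Certifying cut of size 3: {In→Core, In→E, In→Eg}.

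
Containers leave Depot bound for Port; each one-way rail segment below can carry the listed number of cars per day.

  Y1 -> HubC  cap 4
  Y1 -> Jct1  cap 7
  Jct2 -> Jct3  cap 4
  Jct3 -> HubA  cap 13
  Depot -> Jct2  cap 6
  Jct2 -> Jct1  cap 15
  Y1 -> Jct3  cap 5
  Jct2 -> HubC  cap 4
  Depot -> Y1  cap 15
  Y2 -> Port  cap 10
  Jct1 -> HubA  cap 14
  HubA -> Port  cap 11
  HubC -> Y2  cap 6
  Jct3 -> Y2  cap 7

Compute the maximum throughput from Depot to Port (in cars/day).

21

Augment Depot→Jct2→HubC→Y2→Port: bottleneck 4, flow now 4.
Augment Depot→Jct2→Jct1→HubA→Port: bottleneck 2, flow now 6.
Augment Depot→Y1→HubC→Y2→Port: bottleneck 2, flow now 8.
Augment Depot→Y1→Jct1→HubA→Port: bottleneck 7, flow now 15.
Augment Depot→Y1→Jct3→HubA→Port: bottleneck 2, flow now 17.
Augment Depot→Y1→Jct3→Y2→Port: bottleneck 3, flow now 20.
Augment Depot→Y1→HubC→Jct2→Jct3→Y2→Port: bottleneck 1, flow now 21. (uses reverse residual edge)
No augmenting path remains; maximum flow = 21.
In the residual graph, reachable from Depot: {Depot}.
Min-cut edges: Depot→Jct2 (6), Depot→Y1 (15); capacity 6 + 15 = 21.
This cut is saturated, so no flow can exceed 21.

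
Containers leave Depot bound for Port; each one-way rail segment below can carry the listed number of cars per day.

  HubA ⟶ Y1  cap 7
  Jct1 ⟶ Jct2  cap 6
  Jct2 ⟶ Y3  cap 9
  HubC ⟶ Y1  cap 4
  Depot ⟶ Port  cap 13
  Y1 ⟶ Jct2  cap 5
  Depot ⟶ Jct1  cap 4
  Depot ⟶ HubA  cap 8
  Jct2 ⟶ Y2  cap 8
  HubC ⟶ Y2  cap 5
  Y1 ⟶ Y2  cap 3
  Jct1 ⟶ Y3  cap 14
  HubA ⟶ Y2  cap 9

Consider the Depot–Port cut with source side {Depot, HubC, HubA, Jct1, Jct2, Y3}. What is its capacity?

Edges leaving {Depot, HubC, HubA, Jct1, Jct2, Y3}: Depot→Port (13), HubC→Y1 (4), HubC→Y2 (5), HubA→Y1 (7), HubA→Y2 (9), Jct2→Y2 (8).
Cut capacity = 13 + 4 + 5 + 7 + 9 + 8 = 46.

46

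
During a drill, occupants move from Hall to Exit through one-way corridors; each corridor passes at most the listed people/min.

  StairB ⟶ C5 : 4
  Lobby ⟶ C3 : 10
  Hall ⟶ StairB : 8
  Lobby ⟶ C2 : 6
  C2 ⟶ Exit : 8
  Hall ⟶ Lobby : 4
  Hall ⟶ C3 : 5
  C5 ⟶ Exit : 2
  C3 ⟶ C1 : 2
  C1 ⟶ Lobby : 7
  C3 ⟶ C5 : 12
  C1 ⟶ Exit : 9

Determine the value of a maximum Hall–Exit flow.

Augment Hall→Lobby→C2→Exit: bottleneck 4, flow now 4.
Augment Hall→C3→C1→Exit: bottleneck 2, flow now 6.
Augment Hall→C3→C5→Exit: bottleneck 2, flow now 8.
No augmenting path remains; maximum flow = 8.
In the residual graph, reachable from Hall: {Hall, C3, StairB, C5}.
Min-cut edges: Hall→Lobby (4), C3→C1 (2), C5→Exit (2); capacity 4 + 2 + 2 = 8.
This cut is saturated, so no flow can exceed 8.

8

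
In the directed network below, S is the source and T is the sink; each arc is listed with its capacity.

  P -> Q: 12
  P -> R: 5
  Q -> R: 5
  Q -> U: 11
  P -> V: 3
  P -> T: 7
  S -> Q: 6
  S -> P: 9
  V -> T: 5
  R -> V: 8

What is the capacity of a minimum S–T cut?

12

Augment S→P→T: bottleneck 7, flow now 7.
Augment S→P→V→T: bottleneck 2, flow now 9.
Augment S→Q→R→V→T: bottleneck 3, flow now 12.
No augmenting path remains; maximum flow = 12.
By max-flow min-cut, the minimum cut capacity equals the max flow.
In the residual graph, reachable from S: {S, P, Q, R, U, V}.
Min-cut edges: P→T (7), V→T (5); capacity 7 + 5 = 12.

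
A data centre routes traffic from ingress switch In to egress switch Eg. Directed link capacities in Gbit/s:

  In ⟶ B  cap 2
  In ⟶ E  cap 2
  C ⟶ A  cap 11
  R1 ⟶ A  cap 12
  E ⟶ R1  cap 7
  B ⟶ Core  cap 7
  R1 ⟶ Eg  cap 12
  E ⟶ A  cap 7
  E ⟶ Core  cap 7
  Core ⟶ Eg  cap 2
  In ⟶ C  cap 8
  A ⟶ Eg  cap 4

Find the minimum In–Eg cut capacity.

8

Augment In→B→Core→Eg: bottleneck 2, flow now 2.
Augment In→C→A→Eg: bottleneck 4, flow now 6.
Augment In→E→R1→Eg: bottleneck 2, flow now 8.
No augmenting path remains; maximum flow = 8.
By max-flow min-cut, the minimum cut capacity equals the max flow.
In the residual graph, reachable from In: {In, C, A}.
Min-cut edges: In→B (2), In→E (2), A→Eg (4); capacity 2 + 2 + 4 = 8.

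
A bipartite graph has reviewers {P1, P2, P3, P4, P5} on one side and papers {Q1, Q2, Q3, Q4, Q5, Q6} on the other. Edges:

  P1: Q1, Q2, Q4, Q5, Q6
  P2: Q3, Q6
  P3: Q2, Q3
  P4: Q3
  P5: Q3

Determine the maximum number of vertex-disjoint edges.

4

Unit-capacity flow: source→left, listed edges, right→sink; max matching = max flow.
Augmenting path P1→Q1 (+1); matched 1.
Augmenting path P2→Q3 (+1); matched 2.
Augmenting path P3→Q2 (+1); matched 3.
Augmenting path P4→Q3→P2→Q6 (+1); matched 4.
No augmenting path remains; maximum matching = 4.
König certificate: {P1, P2, P3, Q3} is a vertex cover of size 4 (every listed pair touches it), so no matching can be larger.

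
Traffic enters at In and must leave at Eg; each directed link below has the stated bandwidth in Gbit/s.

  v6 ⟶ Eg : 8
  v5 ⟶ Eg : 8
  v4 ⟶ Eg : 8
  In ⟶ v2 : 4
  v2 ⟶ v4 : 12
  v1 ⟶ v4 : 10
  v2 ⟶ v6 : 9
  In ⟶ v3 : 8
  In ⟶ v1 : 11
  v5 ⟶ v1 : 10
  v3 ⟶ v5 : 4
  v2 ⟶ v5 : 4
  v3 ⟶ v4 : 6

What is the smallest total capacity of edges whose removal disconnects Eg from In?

Augment In→v1→v4→Eg: bottleneck 8, flow now 8.
Augment In→v2→v5→Eg: bottleneck 4, flow now 12.
Augment In→v3→v5→Eg: bottleneck 4, flow now 16.
No augmenting path remains; maximum flow = 16.
By max-flow min-cut, the minimum cut capacity equals the max flow.
In the residual graph, reachable from In: {In, v1, v3, v4}.
Min-cut edges: In→v2 (4), v3→v5 (4), v4→Eg (8); capacity 4 + 4 + 8 = 16.

16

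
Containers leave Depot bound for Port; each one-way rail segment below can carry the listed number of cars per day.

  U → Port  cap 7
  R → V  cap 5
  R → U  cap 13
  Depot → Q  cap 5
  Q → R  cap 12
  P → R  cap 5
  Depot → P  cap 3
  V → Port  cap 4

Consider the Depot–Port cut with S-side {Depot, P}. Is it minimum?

Given cut capacity: 5 + 5 = 10.
Augment Depot→P→R→U→Port: bottleneck 3, flow now 3.
Augment Depot→Q→R→U→Port: bottleneck 4, flow now 7.
Augment Depot→Q→R→V→Port: bottleneck 1, flow now 8.
No augmenting path remains; maximum flow = 8.
In the residual graph, reachable from Depot: {Depot}.
Min-cut edges: Depot→P (3), Depot→Q (5); capacity 3 + 5 = 8.
Cut capacity 10 exceeds the max flow 8, so it is not minimum.

No — its capacity is 10, but the minimum cut has capacity 8.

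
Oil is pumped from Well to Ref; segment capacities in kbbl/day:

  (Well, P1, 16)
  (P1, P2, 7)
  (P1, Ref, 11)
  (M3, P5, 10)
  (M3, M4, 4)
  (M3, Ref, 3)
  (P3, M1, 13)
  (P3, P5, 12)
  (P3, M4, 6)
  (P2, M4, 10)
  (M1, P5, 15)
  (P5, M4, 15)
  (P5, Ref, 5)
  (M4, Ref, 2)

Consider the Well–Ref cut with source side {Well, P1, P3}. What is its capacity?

49

Edges leaving {Well, P1, P3}: P1→P2 (7), P1→Ref (11), P3→M1 (13), P3→P5 (12), P3→M4 (6).
Cut capacity = 7 + 11 + 13 + 12 + 6 = 49.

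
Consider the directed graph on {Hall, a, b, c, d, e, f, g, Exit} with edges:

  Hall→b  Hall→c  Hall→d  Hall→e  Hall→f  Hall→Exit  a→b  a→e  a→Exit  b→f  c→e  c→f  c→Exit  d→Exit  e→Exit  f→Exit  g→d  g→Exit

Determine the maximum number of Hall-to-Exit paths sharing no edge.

Assign every edge capacity 1; by Menger, the answer equals the max flow.
Path Hall→Exit (+1); total 1.
Path Hall→c→Exit (+1); total 2.
Path Hall→d→Exit (+1); total 3.
Path Hall→e→Exit (+1); total 4.
Path Hall→f→Exit (+1); total 5.
No residual Hall→Exit path; max flow = 5.
Certifying cut of size 5: {Hall→Exit, Hall→c, Hall→d, Hall→e, f→Exit}.

5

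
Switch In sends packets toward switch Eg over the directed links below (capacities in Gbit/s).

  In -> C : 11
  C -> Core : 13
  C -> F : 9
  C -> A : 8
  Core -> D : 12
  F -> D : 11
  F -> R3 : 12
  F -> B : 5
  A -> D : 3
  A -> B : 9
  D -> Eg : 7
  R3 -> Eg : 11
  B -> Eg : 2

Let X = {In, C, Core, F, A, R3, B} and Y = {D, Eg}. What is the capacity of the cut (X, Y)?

Edges leaving {In, C, Core, F, A, R3, B}: Core→D (12), F→D (11), A→D (3), R3→Eg (11), B→Eg (2).
Cut capacity = 12 + 11 + 3 + 11 + 2 = 39.

39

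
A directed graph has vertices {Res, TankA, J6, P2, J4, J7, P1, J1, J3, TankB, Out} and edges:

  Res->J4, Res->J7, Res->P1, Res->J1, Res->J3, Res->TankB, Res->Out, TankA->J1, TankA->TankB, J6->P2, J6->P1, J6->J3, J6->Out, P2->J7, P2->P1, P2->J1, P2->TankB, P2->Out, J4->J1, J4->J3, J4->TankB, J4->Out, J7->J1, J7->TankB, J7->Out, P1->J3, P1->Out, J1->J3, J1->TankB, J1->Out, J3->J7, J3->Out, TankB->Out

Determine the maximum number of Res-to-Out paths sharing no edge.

7

Assign every edge capacity 1; by Menger, the answer equals the max flow.
Path Res→Out (+1); total 1.
Path Res→J4→Out (+1); total 2.
Path Res→J7→Out (+1); total 3.
Path Res→P1→Out (+1); total 4.
Path Res→J1→Out (+1); total 5.
Path Res→J3→Out (+1); total 6.
Path Res→TankB→Out (+1); total 7.
No residual Res→Out path; max flow = 7.
Certifying cut of size 7: {Res→J1, Res→J3, Res→J4, Res→J7, Res→Out, Res→P1, Res→TankB}.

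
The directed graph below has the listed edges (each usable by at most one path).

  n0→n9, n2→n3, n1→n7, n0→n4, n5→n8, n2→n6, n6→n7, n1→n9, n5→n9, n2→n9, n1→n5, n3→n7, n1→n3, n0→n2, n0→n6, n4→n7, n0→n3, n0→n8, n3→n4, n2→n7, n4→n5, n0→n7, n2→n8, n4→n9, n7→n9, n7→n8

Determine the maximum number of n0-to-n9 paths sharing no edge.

5

Assign every edge capacity 1; by Menger, the answer equals the max flow.
Path n0→n9 (+1); total 1.
Path n0→n2→n9 (+1); total 2.
Path n0→n4→n9 (+1); total 3.
Path n0→n7→n9 (+1); total 4.
Path n0→n3→n4→n5→n9 (+1); total 5.
No residual n0→n9 path; max flow = 5.
Certifying cut of size 5: {n0→n2, n0→n3, n0→n4, n0→n9, n7→n9}.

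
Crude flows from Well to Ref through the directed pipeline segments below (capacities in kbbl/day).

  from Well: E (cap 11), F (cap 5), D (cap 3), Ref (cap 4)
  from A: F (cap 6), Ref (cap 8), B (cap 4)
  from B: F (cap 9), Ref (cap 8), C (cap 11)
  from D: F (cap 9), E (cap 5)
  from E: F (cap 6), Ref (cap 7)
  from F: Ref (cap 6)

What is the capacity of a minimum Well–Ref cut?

17

Augment Well→Ref: bottleneck 4, flow now 4.
Augment Well→E→Ref: bottleneck 7, flow now 11.
Augment Well→F→Ref: bottleneck 5, flow now 16.
Augment Well→D→F→Ref: bottleneck 1, flow now 17.
No augmenting path remains; maximum flow = 17.
By max-flow min-cut, the minimum cut capacity equals the max flow.
In the residual graph, reachable from Well: {Well, D, E, F}.
Min-cut edges: Well→Ref (4), E→Ref (7), F→Ref (6); capacity 4 + 7 + 6 = 17.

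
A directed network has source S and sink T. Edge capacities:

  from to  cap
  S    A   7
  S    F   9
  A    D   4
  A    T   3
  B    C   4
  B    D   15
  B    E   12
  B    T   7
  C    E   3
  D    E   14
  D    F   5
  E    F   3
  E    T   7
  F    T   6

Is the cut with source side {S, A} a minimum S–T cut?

Given cut capacity: 9 + 4 + 3 = 16.
Augment S→A→T: bottleneck 3, flow now 3.
Augment S→F→T: bottleneck 6, flow now 9.
Augment S→A→D→E→T: bottleneck 4, flow now 13.
No augmenting path remains; maximum flow = 13.
In the residual graph, reachable from S: {S, F}.
Min-cut edges: S→A (7), F→T (6); capacity 7 + 6 = 13.
Cut capacity 16 exceeds the max flow 13, so it is not minimum.

No — its capacity is 16, but the minimum cut has capacity 13.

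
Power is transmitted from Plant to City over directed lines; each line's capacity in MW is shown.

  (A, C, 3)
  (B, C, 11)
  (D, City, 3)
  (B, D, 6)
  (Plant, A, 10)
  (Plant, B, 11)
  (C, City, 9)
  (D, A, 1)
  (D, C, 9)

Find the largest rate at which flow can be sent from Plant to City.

12

Augment Plant→A→C→City: bottleneck 3, flow now 3.
Augment Plant→B→C→City: bottleneck 6, flow now 9.
Augment Plant→B→D→City: bottleneck 3, flow now 12.
No augmenting path remains; maximum flow = 12.
In the residual graph, reachable from Plant: {Plant, A, B, C, D}.
Min-cut edges: C→City (9), D→City (3); capacity 9 + 3 = 12.
This cut is saturated, so no flow can exceed 12.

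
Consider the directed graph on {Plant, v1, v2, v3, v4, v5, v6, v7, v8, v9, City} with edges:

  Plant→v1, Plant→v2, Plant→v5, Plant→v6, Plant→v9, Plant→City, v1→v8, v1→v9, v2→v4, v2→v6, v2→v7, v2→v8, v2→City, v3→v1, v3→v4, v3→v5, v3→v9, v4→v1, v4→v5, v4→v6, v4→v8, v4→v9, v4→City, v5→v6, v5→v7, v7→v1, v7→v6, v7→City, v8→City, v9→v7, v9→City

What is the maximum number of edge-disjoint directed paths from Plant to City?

5

Assign every edge capacity 1; by Menger, the answer equals the max flow.
Path Plant→City (+1); total 1.
Path Plant→v2→City (+1); total 2.
Path Plant→v9→City (+1); total 3.
Path Plant→v1→v8→City (+1); total 4.
Path Plant→v5→v7→City (+1); total 5.
No residual Plant→City path; max flow = 5.
Certifying cut of size 5: {Plant→City, Plant→v1, Plant→v2, Plant→v5, Plant→v9}.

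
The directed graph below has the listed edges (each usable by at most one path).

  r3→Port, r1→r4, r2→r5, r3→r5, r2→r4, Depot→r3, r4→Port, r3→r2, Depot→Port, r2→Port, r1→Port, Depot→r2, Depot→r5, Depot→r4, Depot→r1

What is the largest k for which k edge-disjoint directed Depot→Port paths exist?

5

Assign every edge capacity 1; by Menger, the answer equals the max flow.
Path Depot→Port (+1); total 1.
Path Depot→r1→Port (+1); total 2.
Path Depot→r2→Port (+1); total 3.
Path Depot→r3→Port (+1); total 4.
Path Depot→r4→Port (+1); total 5.
No residual Depot→Port path; max flow = 5.
Certifying cut of size 5: {Depot→Port, Depot→r1, Depot→r2, Depot→r3, Depot→r4}.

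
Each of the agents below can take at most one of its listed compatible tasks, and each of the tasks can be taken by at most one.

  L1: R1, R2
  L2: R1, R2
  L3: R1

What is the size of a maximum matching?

2

Unit-capacity flow: source→left, listed edges, right→sink; max matching = max flow.
Augmenting path L1→R1 (+1); matched 1.
Augmenting path L2→R2 (+1); matched 2.
No augmenting path remains; maximum matching = 2.
König certificate: {R1, R2} is a vertex cover of size 2 (every listed pair touches it), so no matching can be larger.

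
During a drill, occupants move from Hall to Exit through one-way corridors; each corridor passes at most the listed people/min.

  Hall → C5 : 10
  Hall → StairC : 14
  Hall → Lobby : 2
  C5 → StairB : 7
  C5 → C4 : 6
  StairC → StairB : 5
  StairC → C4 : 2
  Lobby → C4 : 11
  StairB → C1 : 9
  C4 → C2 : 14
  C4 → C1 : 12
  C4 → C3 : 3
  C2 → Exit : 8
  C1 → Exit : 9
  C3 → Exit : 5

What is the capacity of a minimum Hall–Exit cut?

19

Augment Hall→C5→StairB→C1→Exit: bottleneck 7, flow now 7.
Augment Hall→C5→C4→C2→Exit: bottleneck 3, flow now 10.
Augment Hall→StairC→StairB→C1→Exit: bottleneck 2, flow now 12.
Augment Hall→StairC→C4→C2→Exit: bottleneck 2, flow now 14.
Augment Hall→Lobby→C4→C2→Exit: bottleneck 2, flow now 16.
Augment Hall→StairC→StairB→C5→C4→C2→Exit: bottleneck 1, flow now 17. (uses reverse residual edge)
Augment Hall→StairC→StairB→C5→C4→C3→Exit: bottleneck 2, flow now 19. (uses reverse residual edge)
No augmenting path remains; maximum flow = 19.
By max-flow min-cut, the minimum cut capacity equals the max flow.
In the residual graph, reachable from Hall: {Hall, StairC}.
Min-cut edges: Hall→C5 (10), Hall→Lobby (2), StairC→StairB (5), StairC→C4 (2); capacity 10 + 2 + 5 + 2 = 19.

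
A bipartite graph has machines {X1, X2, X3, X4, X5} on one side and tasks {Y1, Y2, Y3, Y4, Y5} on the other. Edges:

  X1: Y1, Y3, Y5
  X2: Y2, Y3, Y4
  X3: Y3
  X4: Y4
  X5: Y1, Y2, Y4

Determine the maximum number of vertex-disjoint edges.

5

Unit-capacity flow: source→left, listed edges, right→sink; max matching = max flow.
Augmenting path X1→Y1 (+1); matched 1.
Augmenting path X2→Y2 (+1); matched 2.
Augmenting path X3→Y3 (+1); matched 3.
Augmenting path X4→Y4 (+1); matched 4.
Augmenting path X5→Y1→X1→Y5 (+1); matched 5.
No augmenting path remains; maximum matching = 5.
König certificate: {X1, X2, X3, X4, X5} is a vertex cover of size 5 (every listed pair touches it), so no matching can be larger.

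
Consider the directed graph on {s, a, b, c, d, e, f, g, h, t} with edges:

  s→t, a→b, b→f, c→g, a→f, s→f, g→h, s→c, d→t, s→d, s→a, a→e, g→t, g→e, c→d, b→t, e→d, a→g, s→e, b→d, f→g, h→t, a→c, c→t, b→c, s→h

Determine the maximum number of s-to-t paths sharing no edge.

Assign every edge capacity 1; by Menger, the answer equals the max flow.
Path s→t (+1); total 1.
Path s→c→t (+1); total 2.
Path s→d→t (+1); total 3.
Path s→h→t (+1); total 4.
Path s→a→b→t (+1); total 5.
Path s→f→g→t (+1); total 6.
No residual s→t path; max flow = 6.
Certifying cut of size 6: {d→t, s→a, s→c, s→f, s→h, s→t}.

6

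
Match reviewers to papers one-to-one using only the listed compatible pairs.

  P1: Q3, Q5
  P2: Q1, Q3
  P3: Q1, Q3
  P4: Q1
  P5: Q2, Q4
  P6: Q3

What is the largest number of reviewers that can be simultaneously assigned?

4

Unit-capacity flow: source→left, listed edges, right→sink; max matching = max flow.
Augmenting path P1→Q3 (+1); matched 1.
Augmenting path P2→Q1 (+1); matched 2.
Augmenting path P5→Q2 (+1); matched 3.
Augmenting path P3→Q3→P1→Q5 (+1); matched 4.
No augmenting path remains; maximum matching = 4.
König certificate: {P1, P5, Q1, Q3} is a vertex cover of size 4 (every listed pair touches it), so no matching can be larger.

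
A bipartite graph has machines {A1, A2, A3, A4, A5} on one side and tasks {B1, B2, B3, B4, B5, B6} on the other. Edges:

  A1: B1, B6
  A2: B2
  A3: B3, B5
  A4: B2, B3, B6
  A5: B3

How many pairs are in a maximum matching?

Unit-capacity flow: source→left, listed edges, right→sink; max matching = max flow.
Augmenting path A1→B1 (+1); matched 1.
Augmenting path A2→B2 (+1); matched 2.
Augmenting path A3→B3 (+1); matched 3.
Augmenting path A4→B6 (+1); matched 4.
Augmenting path A5→B3→A3→B5 (+1); matched 5.
No augmenting path remains; maximum matching = 5.
König certificate: {A1, A2, A3, A4, A5} is a vertex cover of size 5 (every listed pair touches it), so no matching can be larger.

5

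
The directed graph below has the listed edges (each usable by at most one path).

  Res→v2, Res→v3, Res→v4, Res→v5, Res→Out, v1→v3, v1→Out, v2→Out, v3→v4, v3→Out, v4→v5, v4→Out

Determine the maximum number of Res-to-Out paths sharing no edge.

Assign every edge capacity 1; by Menger, the answer equals the max flow.
Path Res→Out (+1); total 1.
Path Res→v2→Out (+1); total 2.
Path Res→v3→Out (+1); total 3.
Path Res→v4→Out (+1); total 4.
No residual Res→Out path; max flow = 4.
Certifying cut of size 4: {Res→Out, Res→v2, Res→v3, Res→v4}.

4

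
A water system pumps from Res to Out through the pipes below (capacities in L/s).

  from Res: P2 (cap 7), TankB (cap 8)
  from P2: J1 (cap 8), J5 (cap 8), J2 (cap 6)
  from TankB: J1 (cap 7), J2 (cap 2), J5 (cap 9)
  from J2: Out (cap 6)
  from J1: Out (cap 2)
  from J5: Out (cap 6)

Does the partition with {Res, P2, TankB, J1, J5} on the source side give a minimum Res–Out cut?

Given cut capacity: 6 + 2 + 2 + 6 = 16.
Augment Res→P2→J2→Out: bottleneck 6, flow now 6.
Augment Res→P2→J1→Out: bottleneck 1, flow now 7.
Augment Res→TankB→J1→Out: bottleneck 1, flow now 8.
Augment Res→TankB→J5→Out: bottleneck 6, flow now 14.
No augmenting path remains; maximum flow = 14.
In the residual graph, reachable from Res: {Res, P2, TankB, J2, J1, J5}.
Min-cut edges: J2→Out (6), J1→Out (2), J5→Out (6); capacity 6 + 2 + 6 = 14.
Cut capacity 16 exceeds the max flow 14, so it is not minimum.

No — its capacity is 16, but the minimum cut has capacity 14.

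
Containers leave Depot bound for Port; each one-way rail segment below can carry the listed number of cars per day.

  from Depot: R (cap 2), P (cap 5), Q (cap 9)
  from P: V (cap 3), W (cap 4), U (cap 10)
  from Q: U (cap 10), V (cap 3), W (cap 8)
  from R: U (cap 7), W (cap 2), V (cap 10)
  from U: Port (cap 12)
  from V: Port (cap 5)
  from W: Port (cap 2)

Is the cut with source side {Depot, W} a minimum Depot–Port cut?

Given cut capacity: 5 + 9 + 2 + 2 = 18.
Augment Depot→P→U→Port: bottleneck 5, flow now 5.
Augment Depot→Q→U→Port: bottleneck 7, flow now 12.
Augment Depot→Q→V→Port: bottleneck 2, flow now 14.
Augment Depot→R→V→Port: bottleneck 2, flow now 16.
No augmenting path remains; maximum flow = 16.
In the residual graph, reachable from Depot: {Depot}.
Min-cut edges: Depot→P (5), Depot→Q (9), Depot→R (2); capacity 5 + 9 + 2 = 16.
Cut capacity 18 exceeds the max flow 16, so it is not minimum.

No — its capacity is 18, but the minimum cut has capacity 16.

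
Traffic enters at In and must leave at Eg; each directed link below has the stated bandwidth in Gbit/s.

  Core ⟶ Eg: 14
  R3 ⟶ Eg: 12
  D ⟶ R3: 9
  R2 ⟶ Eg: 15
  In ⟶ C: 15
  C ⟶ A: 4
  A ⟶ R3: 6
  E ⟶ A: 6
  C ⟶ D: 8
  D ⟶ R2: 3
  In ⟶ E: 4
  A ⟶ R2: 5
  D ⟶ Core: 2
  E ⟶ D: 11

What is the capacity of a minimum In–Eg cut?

Augment In→E→D→Core→Eg: bottleneck 2, flow now 2.
Augment In→E→D→R2→Eg: bottleneck 2, flow now 4.
Augment In→C→D→R2→Eg: bottleneck 1, flow now 5.
Augment In→C→D→R3→Eg: bottleneck 7, flow now 12.
Augment In→C→A→R2→Eg: bottleneck 4, flow now 16.
No augmenting path remains; maximum flow = 16.
By max-flow min-cut, the minimum cut capacity equals the max flow.
In the residual graph, reachable from In: {In, C}.
Min-cut edges: In→E (4), C→D (8), C→A (4); capacity 4 + 8 + 4 = 16.

16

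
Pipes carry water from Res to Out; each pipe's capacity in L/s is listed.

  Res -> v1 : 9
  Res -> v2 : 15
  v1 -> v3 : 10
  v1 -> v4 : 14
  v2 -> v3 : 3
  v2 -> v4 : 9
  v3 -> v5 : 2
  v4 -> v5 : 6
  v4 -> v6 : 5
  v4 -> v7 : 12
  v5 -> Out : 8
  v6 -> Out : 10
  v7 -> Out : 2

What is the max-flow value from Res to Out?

15

Augment Res→v1→v3→v5→Out: bottleneck 2, flow now 2.
Augment Res→v1→v4→v5→Out: bottleneck 6, flow now 8.
Augment Res→v1→v4→v6→Out: bottleneck 1, flow now 9.
Augment Res→v2→v4→v6→Out: bottleneck 4, flow now 13.
Augment Res→v2→v4→v7→Out: bottleneck 2, flow now 15.
No augmenting path remains; maximum flow = 15.
In the residual graph, reachable from Res: {Res, v1, v2, v3, v4, v7}.
Min-cut edges: v3→v5 (2), v4→v5 (6), v4→v6 (5), v7→Out (2); capacity 2 + 6 + 5 + 2 = 15.
This cut is saturated, so no flow can exceed 15.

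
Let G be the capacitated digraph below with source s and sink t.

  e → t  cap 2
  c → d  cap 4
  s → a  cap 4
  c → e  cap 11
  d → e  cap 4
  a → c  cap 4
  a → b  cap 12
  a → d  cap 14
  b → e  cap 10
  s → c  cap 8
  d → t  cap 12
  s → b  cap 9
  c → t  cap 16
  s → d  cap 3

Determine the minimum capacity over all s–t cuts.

17

Augment s→c→t: bottleneck 8, flow now 8.
Augment s→d→t: bottleneck 3, flow now 11.
Augment s→a→c→t: bottleneck 4, flow now 15.
Augment s→b→e→t: bottleneck 2, flow now 17.
No augmenting path remains; maximum flow = 17.
By max-flow min-cut, the minimum cut capacity equals the max flow.
In the residual graph, reachable from s: {s, b, e}.
Min-cut edges: s→a (4), s→c (8), s→d (3), e→t (2); capacity 4 + 8 + 3 + 2 = 17.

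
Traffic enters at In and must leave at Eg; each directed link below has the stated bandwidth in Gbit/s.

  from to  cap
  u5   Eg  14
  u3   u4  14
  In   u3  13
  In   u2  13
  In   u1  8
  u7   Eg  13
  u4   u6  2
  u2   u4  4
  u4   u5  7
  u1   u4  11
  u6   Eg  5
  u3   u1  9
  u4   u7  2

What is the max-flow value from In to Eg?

11

Augment In→u1→u4→u5→Eg: bottleneck 7, flow now 7.
Augment In→u1→u4→u6→Eg: bottleneck 1, flow now 8.
Augment In→u2→u4→u6→Eg: bottleneck 1, flow now 9.
Augment In→u2→u4→u7→Eg: bottleneck 2, flow now 11.
No augmenting path remains; maximum flow = 11.
In the residual graph, reachable from In: {In, u1, u2, u3, u4}.
Min-cut edges: u4→u5 (7), u4→u6 (2), u4→u7 (2); capacity 7 + 2 + 2 = 11.
This cut is saturated, so no flow can exceed 11.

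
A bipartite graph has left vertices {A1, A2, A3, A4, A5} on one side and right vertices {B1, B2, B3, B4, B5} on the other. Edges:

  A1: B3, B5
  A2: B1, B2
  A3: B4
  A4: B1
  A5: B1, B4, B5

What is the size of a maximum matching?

5

Unit-capacity flow: source→left, listed edges, right→sink; max matching = max flow.
Augmenting path A1→B3 (+1); matched 1.
Augmenting path A2→B1 (+1); matched 2.
Augmenting path A3→B4 (+1); matched 3.
Augmenting path A5→B5 (+1); matched 4.
Augmenting path A4→B1→A2→B2 (+1); matched 5.
No augmenting path remains; maximum matching = 5.
König certificate: {A1, A2, A3, A4, A5} is a vertex cover of size 5 (every listed pair touches it), so no matching can be larger.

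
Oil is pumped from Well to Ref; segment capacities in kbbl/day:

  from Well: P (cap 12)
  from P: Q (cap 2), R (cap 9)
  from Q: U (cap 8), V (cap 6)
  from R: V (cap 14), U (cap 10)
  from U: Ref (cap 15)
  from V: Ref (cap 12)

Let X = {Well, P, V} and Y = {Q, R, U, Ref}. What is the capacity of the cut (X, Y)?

23

Edges leaving {Well, P, V}: P→Q (2), P→R (9), V→Ref (12).
Cut capacity = 2 + 9 + 12 = 23.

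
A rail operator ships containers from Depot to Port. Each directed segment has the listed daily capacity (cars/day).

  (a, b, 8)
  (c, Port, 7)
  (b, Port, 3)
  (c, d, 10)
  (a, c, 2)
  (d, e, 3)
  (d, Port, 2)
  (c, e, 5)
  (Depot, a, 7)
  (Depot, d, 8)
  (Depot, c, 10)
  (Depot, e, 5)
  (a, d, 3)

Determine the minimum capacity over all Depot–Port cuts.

12

Augment Depot→c→Port: bottleneck 7, flow now 7.
Augment Depot→d→Port: bottleneck 2, flow now 9.
Augment Depot→a→b→Port: bottleneck 3, flow now 12.
No augmenting path remains; maximum flow = 12.
By max-flow min-cut, the minimum cut capacity equals the max flow.
In the residual graph, reachable from Depot: {Depot, a, b, c, d, e}.
Min-cut edges: b→Port (3), c→Port (7), d→Port (2); capacity 3 + 7 + 2 = 12.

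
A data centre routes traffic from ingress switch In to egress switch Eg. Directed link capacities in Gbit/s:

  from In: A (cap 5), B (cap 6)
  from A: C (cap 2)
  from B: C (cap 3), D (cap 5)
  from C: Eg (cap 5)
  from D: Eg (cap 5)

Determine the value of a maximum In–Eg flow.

8

Augment In→A→C→Eg: bottleneck 2, flow now 2.
Augment In→B→C→Eg: bottleneck 3, flow now 5.
Augment In→B→D→Eg: bottleneck 3, flow now 8.
No augmenting path remains; maximum flow = 8.
In the residual graph, reachable from In: {In, A}.
Min-cut edges: In→B (6), A→C (2); capacity 6 + 2 = 8.
This cut is saturated, so no flow can exceed 8.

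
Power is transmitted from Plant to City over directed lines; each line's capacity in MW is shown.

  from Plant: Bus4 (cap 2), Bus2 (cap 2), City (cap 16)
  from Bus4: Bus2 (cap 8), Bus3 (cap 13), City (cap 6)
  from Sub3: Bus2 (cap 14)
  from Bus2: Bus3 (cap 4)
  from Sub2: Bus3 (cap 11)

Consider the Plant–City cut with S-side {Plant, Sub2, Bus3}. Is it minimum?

Given cut capacity: 2 + 2 + 16 = 20.
Augment Plant→City: bottleneck 16, flow now 16.
Augment Plant→Bus4→City: bottleneck 2, flow now 18.
No augmenting path remains; maximum flow = 18.
In the residual graph, reachable from Plant: {Plant, Bus2, Bus3}.
Min-cut edges: Plant→Bus4 (2), Plant→City (16); capacity 2 + 16 = 18.
Cut capacity 20 exceeds the max flow 18, so it is not minimum.

No — its capacity is 20, but the minimum cut has capacity 18.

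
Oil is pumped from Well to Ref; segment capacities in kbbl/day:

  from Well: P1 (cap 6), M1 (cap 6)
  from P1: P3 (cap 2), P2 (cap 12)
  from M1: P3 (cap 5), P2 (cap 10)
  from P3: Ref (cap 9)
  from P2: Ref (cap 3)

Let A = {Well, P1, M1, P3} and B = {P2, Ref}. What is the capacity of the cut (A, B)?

Edges leaving {Well, P1, M1, P3}: P1→P2 (12), M1→P2 (10), P3→Ref (9).
Cut capacity = 12 + 10 + 9 = 31.

31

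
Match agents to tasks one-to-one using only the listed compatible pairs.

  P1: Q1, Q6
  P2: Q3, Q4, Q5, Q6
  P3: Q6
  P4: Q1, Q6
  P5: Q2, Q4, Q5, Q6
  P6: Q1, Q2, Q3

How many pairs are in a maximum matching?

5

Unit-capacity flow: source→left, listed edges, right→sink; max matching = max flow.
Augmenting path P1→Q1 (+1); matched 1.
Augmenting path P2→Q3 (+1); matched 2.
Augmenting path P3→Q6 (+1); matched 3.
Augmenting path P5→Q2 (+1); matched 4.
Augmenting path P6→Q2→P5→Q4 (+1); matched 5.
No augmenting path remains; maximum matching = 5.
König certificate: {P2, P5, P6, Q1, Q6} is a vertex cover of size 5 (every listed pair touches it), so no matching can be larger.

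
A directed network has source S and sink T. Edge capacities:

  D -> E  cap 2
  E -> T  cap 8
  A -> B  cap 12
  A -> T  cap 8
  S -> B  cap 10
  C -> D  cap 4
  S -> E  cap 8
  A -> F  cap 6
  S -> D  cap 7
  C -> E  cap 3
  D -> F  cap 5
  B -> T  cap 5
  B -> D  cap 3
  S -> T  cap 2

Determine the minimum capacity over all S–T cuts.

Augment S→T: bottleneck 2, flow now 2.
Augment S→B→T: bottleneck 5, flow now 7.
Augment S→E→T: bottleneck 8, flow now 15.
No augmenting path remains; maximum flow = 15.
By max-flow min-cut, the minimum cut capacity equals the max flow.
In the residual graph, reachable from S: {S, B, D, E, F}.
Min-cut edges: S→T (2), B→T (5), E→T (8); capacity 2 + 5 + 8 = 15.

15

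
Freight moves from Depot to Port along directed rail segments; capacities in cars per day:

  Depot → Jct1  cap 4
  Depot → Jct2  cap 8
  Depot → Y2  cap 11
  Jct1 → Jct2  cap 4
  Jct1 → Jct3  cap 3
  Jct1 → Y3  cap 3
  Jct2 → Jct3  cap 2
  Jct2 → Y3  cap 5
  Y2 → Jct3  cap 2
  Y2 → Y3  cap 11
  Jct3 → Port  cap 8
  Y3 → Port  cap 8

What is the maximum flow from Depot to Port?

15

Augment Depot→Jct1→Jct3→Port: bottleneck 3, flow now 3.
Augment Depot→Jct1→Y3→Port: bottleneck 1, flow now 4.
Augment Depot→Jct2→Jct3→Port: bottleneck 2, flow now 6.
Augment Depot→Jct2→Y3→Port: bottleneck 5, flow now 11.
Augment Depot→Y2→Jct3→Port: bottleneck 2, flow now 13.
Augment Depot→Y2→Y3→Port: bottleneck 2, flow now 15.
No augmenting path remains; maximum flow = 15.
In the residual graph, reachable from Depot: {Depot, Jct1, Jct2, Y2, Y3}.
Min-cut edges: Jct1→Jct3 (3), Jct2→Jct3 (2), Y2→Jct3 (2), Y3→Port (8); capacity 3 + 2 + 2 + 8 = 15.
This cut is saturated, so no flow can exceed 15.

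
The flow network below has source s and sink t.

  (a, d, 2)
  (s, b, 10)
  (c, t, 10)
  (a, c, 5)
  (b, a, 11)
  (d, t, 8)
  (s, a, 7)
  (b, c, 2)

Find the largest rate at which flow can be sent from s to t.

9

Augment s→a→c→t: bottleneck 5, flow now 5.
Augment s→a→d→t: bottleneck 2, flow now 7.
Augment s→b→c→t: bottleneck 2, flow now 9.
No augmenting path remains; maximum flow = 9.
In the residual graph, reachable from s: {s, a, b}.
Min-cut edges: a→c (5), a→d (2), b→c (2); capacity 5 + 2 + 2 = 9.
This cut is saturated, so no flow can exceed 9.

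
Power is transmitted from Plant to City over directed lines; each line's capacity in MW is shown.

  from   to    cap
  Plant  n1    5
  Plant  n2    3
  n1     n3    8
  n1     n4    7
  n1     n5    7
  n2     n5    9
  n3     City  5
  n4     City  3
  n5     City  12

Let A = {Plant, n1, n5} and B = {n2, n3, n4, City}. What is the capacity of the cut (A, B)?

Edges leaving {Plant, n1, n5}: Plant→n2 (3), n1→n3 (8), n1→n4 (7), n5→City (12).
Cut capacity = 3 + 8 + 7 + 12 = 30.

30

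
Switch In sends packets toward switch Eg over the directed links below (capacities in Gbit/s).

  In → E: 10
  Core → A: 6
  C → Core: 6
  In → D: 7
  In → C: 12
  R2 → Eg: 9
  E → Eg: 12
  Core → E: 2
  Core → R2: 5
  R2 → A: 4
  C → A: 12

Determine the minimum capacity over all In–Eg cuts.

16

Augment In→E→Eg: bottleneck 10, flow now 10.
Augment In→C→Core→R2→Eg: bottleneck 5, flow now 15.
Augment In→C→Core→E→Eg: bottleneck 1, flow now 16.
No augmenting path remains; maximum flow = 16.
By max-flow min-cut, the minimum cut capacity equals the max flow.
In the residual graph, reachable from In: {In, C, D, A}.
Min-cut edges: In→E (10), C→Core (6); capacity 10 + 6 = 16.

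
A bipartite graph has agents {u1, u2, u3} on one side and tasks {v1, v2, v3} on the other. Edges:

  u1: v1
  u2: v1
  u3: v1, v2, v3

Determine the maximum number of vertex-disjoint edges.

2

Unit-capacity flow: source→left, listed edges, right→sink; max matching = max flow.
Augmenting path u1→v1 (+1); matched 1.
Augmenting path u3→v2 (+1); matched 2.
No augmenting path remains; maximum matching = 2.
König certificate: {u3, v1} is a vertex cover of size 2 (every listed pair touches it), so no matching can be larger.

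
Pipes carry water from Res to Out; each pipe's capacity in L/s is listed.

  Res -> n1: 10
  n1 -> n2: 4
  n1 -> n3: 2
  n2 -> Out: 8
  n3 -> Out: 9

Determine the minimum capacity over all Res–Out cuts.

6

Augment Res→n1→n2→Out: bottleneck 4, flow now 4.
Augment Res→n1→n3→Out: bottleneck 2, flow now 6.
No augmenting path remains; maximum flow = 6.
By max-flow min-cut, the minimum cut capacity equals the max flow.
In the residual graph, reachable from Res: {Res, n1}.
Min-cut edges: n1→n2 (4), n1→n3 (2); capacity 4 + 2 = 6.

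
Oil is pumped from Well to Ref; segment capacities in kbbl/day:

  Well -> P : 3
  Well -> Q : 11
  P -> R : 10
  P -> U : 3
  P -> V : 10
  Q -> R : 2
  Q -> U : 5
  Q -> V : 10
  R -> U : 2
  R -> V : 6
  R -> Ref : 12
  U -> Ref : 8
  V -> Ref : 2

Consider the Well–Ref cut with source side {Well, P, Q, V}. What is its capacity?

22

Edges leaving {Well, P, Q, V}: P→R (10), P→U (3), Q→R (2), Q→U (5), V→Ref (2).
Cut capacity = 10 + 3 + 2 + 5 + 2 = 22.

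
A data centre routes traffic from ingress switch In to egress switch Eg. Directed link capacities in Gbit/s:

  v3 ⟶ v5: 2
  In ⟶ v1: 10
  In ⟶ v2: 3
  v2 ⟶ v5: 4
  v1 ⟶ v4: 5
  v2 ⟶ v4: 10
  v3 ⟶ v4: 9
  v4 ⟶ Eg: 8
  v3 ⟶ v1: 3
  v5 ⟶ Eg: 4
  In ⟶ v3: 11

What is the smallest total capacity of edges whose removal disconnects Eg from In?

12

Augment In→v1→v4→Eg: bottleneck 5, flow now 5.
Augment In→v2→v4→Eg: bottleneck 3, flow now 8.
Augment In→v3→v5→Eg: bottleneck 2, flow now 10.
Augment In→v3→v4→v2→v5→Eg: bottleneck 2, flow now 12. (uses reverse residual edge)
No augmenting path remains; maximum flow = 12.
By max-flow min-cut, the minimum cut capacity equals the max flow.
In the residual graph, reachable from In: {In, v1, v2, v3, v4, v5}.
Min-cut edges: v4→Eg (8), v5→Eg (4); capacity 8 + 4 = 12.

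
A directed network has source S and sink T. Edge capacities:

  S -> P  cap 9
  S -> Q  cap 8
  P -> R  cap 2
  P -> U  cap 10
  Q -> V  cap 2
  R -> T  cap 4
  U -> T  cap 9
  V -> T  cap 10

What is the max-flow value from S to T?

Augment S→P→R→T: bottleneck 2, flow now 2.
Augment S→P→U→T: bottleneck 7, flow now 9.
Augment S→Q→V→T: bottleneck 2, flow now 11.
No augmenting path remains; maximum flow = 11.
In the residual graph, reachable from S: {S, Q}.
Min-cut edges: S→P (9), Q→V (2); capacity 9 + 2 = 11.
This cut is saturated, so no flow can exceed 11.

11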